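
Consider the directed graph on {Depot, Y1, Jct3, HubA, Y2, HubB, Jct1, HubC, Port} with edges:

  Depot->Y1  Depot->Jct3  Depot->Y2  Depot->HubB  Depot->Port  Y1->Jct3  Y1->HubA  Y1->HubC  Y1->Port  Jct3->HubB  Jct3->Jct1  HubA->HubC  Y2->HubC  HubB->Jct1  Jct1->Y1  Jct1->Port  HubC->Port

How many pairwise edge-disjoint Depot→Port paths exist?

4

Assign every edge capacity 1; by Menger, the answer equals the max flow.
Path Depot→Port (+1); total 1.
Path Depot→Y1→Port (+1); total 2.
Path Depot→Jct3→Jct1→Port (+1); total 3.
Path Depot→Y2→HubC→Port (+1); total 4.
No residual Depot→Port path; max flow = 4.
Certifying cut of size 4: {Depot→Port, HubC→Port, Jct1→Port, Y1→Port}.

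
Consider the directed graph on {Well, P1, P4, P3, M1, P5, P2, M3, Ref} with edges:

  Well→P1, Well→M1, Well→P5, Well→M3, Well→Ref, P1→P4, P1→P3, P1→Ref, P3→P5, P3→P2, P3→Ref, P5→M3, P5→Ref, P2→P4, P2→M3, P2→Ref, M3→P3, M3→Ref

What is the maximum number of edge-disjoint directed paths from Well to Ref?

4

Assign every edge capacity 1; by Menger, the answer equals the max flow.
Path Well→Ref (+1); total 1.
Path Well→P1→Ref (+1); total 2.
Path Well→P5→Ref (+1); total 3.
Path Well→M3→Ref (+1); total 4.
No residual Well→Ref path; max flow = 4.
Certifying cut of size 4: {Well→M3, Well→P1, Well→P5, Well→Ref}.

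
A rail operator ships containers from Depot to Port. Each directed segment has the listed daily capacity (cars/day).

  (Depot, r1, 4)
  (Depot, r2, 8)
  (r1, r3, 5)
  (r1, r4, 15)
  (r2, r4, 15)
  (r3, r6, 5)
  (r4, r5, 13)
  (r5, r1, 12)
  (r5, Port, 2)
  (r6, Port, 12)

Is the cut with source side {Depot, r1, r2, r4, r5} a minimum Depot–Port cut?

Given cut capacity: 5 + 2 = 7.
Augment Depot→r1→r3→r6→Port: bottleneck 4, flow now 4.
Augment Depot→r2→r4→r5→Port: bottleneck 2, flow now 6.
Augment Depot→r2→r4→r5→r1→r3→r6→Port: bottleneck 1, flow now 7.
No augmenting path remains; maximum flow = 7.
Cut capacity 7 equals the max flow, so it is a minimum cut.

Yes — it is a minimum cut (capacity 7).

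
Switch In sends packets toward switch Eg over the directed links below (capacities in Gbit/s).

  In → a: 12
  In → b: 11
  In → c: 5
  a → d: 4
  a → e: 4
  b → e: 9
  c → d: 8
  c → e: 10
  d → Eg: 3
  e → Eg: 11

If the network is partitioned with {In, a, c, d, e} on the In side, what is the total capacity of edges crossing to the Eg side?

25

Edges leaving {In, a, c, d, e}: In→b (11), d→Eg (3), e→Eg (11).
Cut capacity = 11 + 3 + 11 = 25.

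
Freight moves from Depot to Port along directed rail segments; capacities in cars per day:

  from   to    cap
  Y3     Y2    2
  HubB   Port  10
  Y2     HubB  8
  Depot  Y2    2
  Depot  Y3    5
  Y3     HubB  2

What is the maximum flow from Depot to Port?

6

Augment Depot→Y2→HubB→Port: bottleneck 2, flow now 2.
Augment Depot→Y3→HubB→Port: bottleneck 2, flow now 4.
Augment Depot→Y3→Y2→HubB→Port: bottleneck 2, flow now 6.
No augmenting path remains; maximum flow = 6.
In the residual graph, reachable from Depot: {Depot, Y3}.
Min-cut edges: Depot→Y2 (2), Y3→Y2 (2), Y3→HubB (2); capacity 2 + 2 + 2 = 6.
This cut is saturated, so no flow can exceed 6.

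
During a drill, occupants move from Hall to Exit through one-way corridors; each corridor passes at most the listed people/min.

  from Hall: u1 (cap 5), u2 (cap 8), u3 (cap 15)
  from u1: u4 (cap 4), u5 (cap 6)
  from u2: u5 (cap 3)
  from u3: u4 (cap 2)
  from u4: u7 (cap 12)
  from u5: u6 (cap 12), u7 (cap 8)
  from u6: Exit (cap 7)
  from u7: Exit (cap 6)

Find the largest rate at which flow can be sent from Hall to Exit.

10

Augment Hall→u1→u4→u7→Exit: bottleneck 4, flow now 4.
Augment Hall→u1→u5→u6→Exit: bottleneck 1, flow now 5.
Augment Hall→u2→u5→u6→Exit: bottleneck 3, flow now 8.
Augment Hall→u3→u4→u7→Exit: bottleneck 2, flow now 10.
No augmenting path remains; maximum flow = 10.
In the residual graph, reachable from Hall: {Hall, u2, u3}.
Min-cut edges: Hall→u1 (5), u2→u5 (3), u3→u4 (2); capacity 5 + 3 + 2 = 10.
This cut is saturated, so no flow can exceed 10.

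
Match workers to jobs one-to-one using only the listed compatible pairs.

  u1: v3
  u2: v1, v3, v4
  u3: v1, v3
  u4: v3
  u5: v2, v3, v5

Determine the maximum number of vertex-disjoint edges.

4

Unit-capacity flow: source→left, listed edges, right→sink; max matching = max flow.
Augmenting path u1→v3 (+1); matched 1.
Augmenting path u2→v1 (+1); matched 2.
Augmenting path u5→v2 (+1); matched 3.
Augmenting path u3→v1→u2→v4 (+1); matched 4.
No augmenting path remains; maximum matching = 4.
König certificate: {u2, u3, u5, v3} is a vertex cover of size 4 (every listed pair touches it), so no matching can be larger.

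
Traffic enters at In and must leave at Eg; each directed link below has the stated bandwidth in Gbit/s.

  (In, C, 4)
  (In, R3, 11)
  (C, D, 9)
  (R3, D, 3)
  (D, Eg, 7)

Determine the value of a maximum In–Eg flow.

Augment In→C→D→Eg: bottleneck 4, flow now 4.
Augment In→R3→D→Eg: bottleneck 3, flow now 7.
No augmenting path remains; maximum flow = 7.
In the residual graph, reachable from In: {In, R3}.
Min-cut edges: In→C (4), R3→D (3); capacity 4 + 3 = 7.
This cut is saturated, so no flow can exceed 7.

7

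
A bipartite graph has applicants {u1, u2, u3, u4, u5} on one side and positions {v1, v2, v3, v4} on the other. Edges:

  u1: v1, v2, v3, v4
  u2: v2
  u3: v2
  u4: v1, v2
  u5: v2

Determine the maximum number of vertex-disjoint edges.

3

Unit-capacity flow: source→left, listed edges, right→sink; max matching = max flow.
Augmenting path u1→v1 (+1); matched 1.
Augmenting path u2→v2 (+1); matched 2.
Augmenting path u4→v1→u1→v3 (+1); matched 3.
No augmenting path remains; maximum matching = 3.
König certificate: {u1, u4, v2} is a vertex cover of size 3 (every listed pair touches it), so no matching can be larger.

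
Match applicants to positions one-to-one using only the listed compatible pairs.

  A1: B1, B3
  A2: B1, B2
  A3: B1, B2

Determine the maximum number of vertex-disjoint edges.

Unit-capacity flow: source→left, listed edges, right→sink; max matching = max flow.
Augmenting path A1→B1 (+1); matched 1.
Augmenting path A2→B2 (+1); matched 2.
Augmenting path A3→B1→A1→B3 (+1); matched 3.
No augmenting path remains; maximum matching = 3.
König certificate: {A1, A2, A3} is a vertex cover of size 3 (every listed pair touches it), so no matching can be larger.

3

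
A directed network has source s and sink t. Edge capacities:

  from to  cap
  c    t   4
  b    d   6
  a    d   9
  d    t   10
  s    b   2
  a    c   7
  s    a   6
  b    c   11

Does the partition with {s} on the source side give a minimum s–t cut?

Given cut capacity: 6 + 2 = 8.
Augment s→a→c→t: bottleneck 4, flow now 4.
Augment s→a→d→t: bottleneck 2, flow now 6.
Augment s→b→d→t: bottleneck 2, flow now 8.
No augmenting path remains; maximum flow = 8.
Cut capacity 8 equals the max flow, so it is a minimum cut.

Yes — it is a minimum cut (capacity 8).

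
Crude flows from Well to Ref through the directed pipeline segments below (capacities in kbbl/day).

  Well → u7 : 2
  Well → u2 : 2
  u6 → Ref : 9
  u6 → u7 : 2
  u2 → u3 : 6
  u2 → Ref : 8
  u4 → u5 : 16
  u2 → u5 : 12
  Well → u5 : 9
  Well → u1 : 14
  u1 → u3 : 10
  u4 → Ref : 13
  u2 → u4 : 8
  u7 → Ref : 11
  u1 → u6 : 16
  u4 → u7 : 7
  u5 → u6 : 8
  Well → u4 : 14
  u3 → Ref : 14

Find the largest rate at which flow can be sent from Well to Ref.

Augment Well→u2→Ref: bottleneck 2, flow now 2.
Augment Well→u4→Ref: bottleneck 13, flow now 15.
Augment Well→u7→Ref: bottleneck 2, flow now 17.
Augment Well→u1→u3→Ref: bottleneck 10, flow now 27.
Augment Well→u1→u6→Ref: bottleneck 4, flow now 31.
Augment Well→u4→u7→Ref: bottleneck 1, flow now 32.
Augment Well→u5→u6→Ref: bottleneck 5, flow now 37.
Augment Well→u5→u6→u7→Ref: bottleneck 2, flow now 39.
No augmenting path remains; maximum flow = 39.
In the residual graph, reachable from Well: {Well, u1, u5, u6}.
Min-cut edges: Well→u2 (2), Well→u4 (14), Well→u7 (2), u1→u3 (10), u6→u7 (2), u6→Ref (9); capacity 2 + 14 + 2 + 10 + 2 + 9 = 39.
This cut is saturated, so no flow can exceed 39.

39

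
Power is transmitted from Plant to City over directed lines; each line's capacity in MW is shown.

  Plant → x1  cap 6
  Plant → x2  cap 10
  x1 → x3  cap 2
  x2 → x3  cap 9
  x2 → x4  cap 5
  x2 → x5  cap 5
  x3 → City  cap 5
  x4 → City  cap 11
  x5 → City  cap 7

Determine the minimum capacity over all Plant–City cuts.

Augment Plant→x1→x3→City: bottleneck 2, flow now 2.
Augment Plant→x2→x3→City: bottleneck 3, flow now 5.
Augment Plant→x2→x4→City: bottleneck 5, flow now 10.
Augment Plant→x2→x5→City: bottleneck 2, flow now 12.
No augmenting path remains; maximum flow = 12.
By max-flow min-cut, the minimum cut capacity equals the max flow.
In the residual graph, reachable from Plant: {Plant, x1}.
Min-cut edges: Plant→x2 (10), x1→x3 (2); capacity 10 + 2 = 12.

12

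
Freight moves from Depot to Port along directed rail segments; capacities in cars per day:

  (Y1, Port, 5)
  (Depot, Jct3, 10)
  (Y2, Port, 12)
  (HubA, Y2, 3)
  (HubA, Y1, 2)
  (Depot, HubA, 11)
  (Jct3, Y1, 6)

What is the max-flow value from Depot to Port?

8

Augment Depot→HubA→Y1→Port: bottleneck 2, flow now 2.
Augment Depot→HubA→Y2→Port: bottleneck 3, flow now 5.
Augment Depot→Jct3→Y1→Port: bottleneck 3, flow now 8.
No augmenting path remains; maximum flow = 8.
In the residual graph, reachable from Depot: {Depot, HubA, Jct3, Y1}.
Min-cut edges: HubA→Y2 (3), Y1→Port (5); capacity 3 + 5 = 8.
This cut is saturated, so no flow can exceed 8.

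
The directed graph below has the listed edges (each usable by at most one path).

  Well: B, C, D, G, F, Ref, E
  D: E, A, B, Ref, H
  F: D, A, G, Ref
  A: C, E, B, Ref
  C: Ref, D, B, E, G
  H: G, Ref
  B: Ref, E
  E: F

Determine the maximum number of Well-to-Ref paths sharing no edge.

6

Assign every edge capacity 1; by Menger, the answer equals the max flow.
Path Well→Ref (+1); total 1.
Path Well→B→Ref (+1); total 2.
Path Well→C→Ref (+1); total 3.
Path Well→D→Ref (+1); total 4.
Path Well→F→Ref (+1); total 5.
Path Well→E→F→A→Ref (+1); total 6.
No residual Well→Ref path; max flow = 6.
Certifying cut of size 6: {Well→B, Well→C, Well→D, Well→E, Well→F, Well→Ref}.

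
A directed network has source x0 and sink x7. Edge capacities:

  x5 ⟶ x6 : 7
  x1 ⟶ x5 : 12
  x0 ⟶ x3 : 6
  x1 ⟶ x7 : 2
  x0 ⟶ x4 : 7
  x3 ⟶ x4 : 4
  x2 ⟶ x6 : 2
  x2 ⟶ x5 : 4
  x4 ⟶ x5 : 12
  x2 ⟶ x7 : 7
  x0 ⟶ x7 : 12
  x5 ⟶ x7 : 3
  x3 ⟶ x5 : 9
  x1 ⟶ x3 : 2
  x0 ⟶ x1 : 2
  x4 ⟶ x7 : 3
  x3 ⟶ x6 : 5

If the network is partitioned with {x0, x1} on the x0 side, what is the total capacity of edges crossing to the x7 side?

41

Edges leaving {x0, x1}: x0→x3 (6), x0→x4 (7), x0→x7 (12), x1→x3 (2), x1→x5 (12), x1→x7 (2).
Cut capacity = 6 + 7 + 12 + 2 + 12 + 2 = 41.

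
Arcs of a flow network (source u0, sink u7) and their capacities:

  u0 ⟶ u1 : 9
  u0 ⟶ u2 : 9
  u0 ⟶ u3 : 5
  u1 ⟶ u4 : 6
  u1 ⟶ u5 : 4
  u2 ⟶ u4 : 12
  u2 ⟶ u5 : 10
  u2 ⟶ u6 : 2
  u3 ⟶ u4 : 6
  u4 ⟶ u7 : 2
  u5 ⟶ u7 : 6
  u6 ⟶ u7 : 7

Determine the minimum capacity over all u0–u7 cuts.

10

Augment u0→u1→u4→u7: bottleneck 2, flow now 2.
Augment u0→u1→u5→u7: bottleneck 4, flow now 6.
Augment u0→u2→u5→u7: bottleneck 2, flow now 8.
Augment u0→u2→u6→u7: bottleneck 2, flow now 10.
No augmenting path remains; maximum flow = 10.
By max-flow min-cut, the minimum cut capacity equals the max flow.
In the residual graph, reachable from u0: {u0, u1, u2, u3, u4, u5}.
Min-cut edges: u2→u6 (2), u4→u7 (2), u5→u7 (6); capacity 2 + 2 + 6 = 10.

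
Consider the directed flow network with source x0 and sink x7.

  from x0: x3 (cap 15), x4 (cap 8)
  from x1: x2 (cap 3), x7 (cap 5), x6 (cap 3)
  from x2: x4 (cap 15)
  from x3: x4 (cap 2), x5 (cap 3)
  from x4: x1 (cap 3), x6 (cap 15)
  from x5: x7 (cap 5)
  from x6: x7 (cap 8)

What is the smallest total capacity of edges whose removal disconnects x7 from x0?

Augment x0→x3→x5→x7: bottleneck 3, flow now 3.
Augment x0→x4→x1→x7: bottleneck 3, flow now 6.
Augment x0→x4→x6→x7: bottleneck 5, flow now 11.
Augment x0→x3→x4→x6→x7: bottleneck 2, flow now 13.
No augmenting path remains; maximum flow = 13.
By max-flow min-cut, the minimum cut capacity equals the max flow.
In the residual graph, reachable from x0: {x0, x3}.
Min-cut edges: x0→x4 (8), x3→x4 (2), x3→x5 (3); capacity 8 + 2 + 3 = 13.

13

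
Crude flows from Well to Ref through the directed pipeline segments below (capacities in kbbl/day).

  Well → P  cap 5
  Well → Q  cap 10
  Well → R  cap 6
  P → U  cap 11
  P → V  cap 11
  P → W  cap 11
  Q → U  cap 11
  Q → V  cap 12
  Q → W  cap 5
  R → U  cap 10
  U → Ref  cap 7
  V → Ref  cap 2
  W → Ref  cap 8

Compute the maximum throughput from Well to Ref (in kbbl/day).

Augment Well→P→U→Ref: bottleneck 5, flow now 5.
Augment Well→Q→U→Ref: bottleneck 2, flow now 7.
Augment Well→Q→V→Ref: bottleneck 2, flow now 9.
Augment Well→Q→W→Ref: bottleneck 5, flow now 14.
Augment Well→Q→U→P→W→Ref: bottleneck 1, flow now 15. (uses reverse residual edge)
Augment Well→R→U→P→W→Ref: bottleneck 2, flow now 17. (uses reverse residual edge)
No augmenting path remains; maximum flow = 17.
In the residual graph, reachable from Well: {Well, P, Q, R, U, V, W}.
Min-cut edges: U→Ref (7), V→Ref (2), W→Ref (8); capacity 7 + 2 + 8 = 17.
This cut is saturated, so no flow can exceed 17.

17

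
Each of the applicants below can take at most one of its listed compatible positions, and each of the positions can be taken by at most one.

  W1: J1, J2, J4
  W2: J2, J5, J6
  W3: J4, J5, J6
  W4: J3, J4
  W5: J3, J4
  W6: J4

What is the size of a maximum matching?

5

Unit-capacity flow: source→left, listed edges, right→sink; max matching = max flow.
Augmenting path W1→J1 (+1); matched 1.
Augmenting path W2→J2 (+1); matched 2.
Augmenting path W3→J4 (+1); matched 3.
Augmenting path W4→J3 (+1); matched 4.
Augmenting path W5→J4→W3→J5 (+1); matched 5.
No augmenting path remains; maximum matching = 5.
König certificate: {W1, W2, W3, J3, J4} is a vertex cover of size 5 (every listed pair touches it), so no matching can be larger.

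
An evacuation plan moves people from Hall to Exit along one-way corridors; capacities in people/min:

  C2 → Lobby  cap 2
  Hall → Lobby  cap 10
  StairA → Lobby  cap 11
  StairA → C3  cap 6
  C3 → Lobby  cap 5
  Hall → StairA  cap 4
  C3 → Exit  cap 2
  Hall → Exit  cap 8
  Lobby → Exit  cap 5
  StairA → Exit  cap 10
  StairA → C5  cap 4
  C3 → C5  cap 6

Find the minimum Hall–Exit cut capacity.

Augment Hall→Exit: bottleneck 8, flow now 8.
Augment Hall→StairA→Exit: bottleneck 4, flow now 12.
Augment Hall→Lobby→Exit: bottleneck 5, flow now 17.
No augmenting path remains; maximum flow = 17.
By max-flow min-cut, the minimum cut capacity equals the max flow.
In the residual graph, reachable from Hall: {Hall, Lobby}.
Min-cut edges: Hall→StairA (4), Hall→Exit (8), Lobby→Exit (5); capacity 4 + 8 + 5 = 17.

17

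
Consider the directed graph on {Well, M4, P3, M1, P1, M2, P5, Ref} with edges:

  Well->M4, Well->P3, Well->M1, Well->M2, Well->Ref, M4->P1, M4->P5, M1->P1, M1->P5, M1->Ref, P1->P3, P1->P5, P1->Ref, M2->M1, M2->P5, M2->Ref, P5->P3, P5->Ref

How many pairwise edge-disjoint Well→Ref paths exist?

Assign every edge capacity 1; by Menger, the answer equals the max flow.
Path Well→Ref (+1); total 1.
Path Well→M1→Ref (+1); total 2.
Path Well→M2→Ref (+1); total 3.
Path Well→M4→P1→Ref (+1); total 4.
No residual Well→Ref path; max flow = 4.
Certifying cut of size 4: {Well→M1, Well→M2, Well→M4, Well→Ref}.

4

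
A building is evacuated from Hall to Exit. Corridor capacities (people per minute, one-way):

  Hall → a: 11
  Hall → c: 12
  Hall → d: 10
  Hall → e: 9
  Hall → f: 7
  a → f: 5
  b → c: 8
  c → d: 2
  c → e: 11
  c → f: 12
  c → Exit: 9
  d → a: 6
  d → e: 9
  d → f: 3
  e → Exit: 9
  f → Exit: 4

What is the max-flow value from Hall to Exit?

Augment Hall→c→Exit: bottleneck 9, flow now 9.
Augment Hall→e→Exit: bottleneck 9, flow now 18.
Augment Hall→f→Exit: bottleneck 4, flow now 22.
No augmenting path remains; maximum flow = 22.
In the residual graph, reachable from Hall: {Hall, a, c, d, e, f}.
Min-cut edges: c→Exit (9), e→Exit (9), f→Exit (4); capacity 9 + 9 + 4 = 22.
This cut is saturated, so no flow can exceed 22.

22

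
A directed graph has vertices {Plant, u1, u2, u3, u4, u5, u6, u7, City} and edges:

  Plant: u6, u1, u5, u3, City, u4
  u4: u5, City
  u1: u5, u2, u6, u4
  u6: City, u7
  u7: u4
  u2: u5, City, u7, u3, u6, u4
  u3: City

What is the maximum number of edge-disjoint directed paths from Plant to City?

5

Assign every edge capacity 1; by Menger, the answer equals the max flow.
Path Plant→City (+1); total 1.
Path Plant→u3→City (+1); total 2.
Path Plant→u4→City (+1); total 3.
Path Plant→u6→City (+1); total 4.
Path Plant→u1→u2→City (+1); total 5.
No residual Plant→City path; max flow = 5.
Certifying cut of size 5: {Plant→City, Plant→u1, Plant→u3, Plant→u4, Plant→u6}.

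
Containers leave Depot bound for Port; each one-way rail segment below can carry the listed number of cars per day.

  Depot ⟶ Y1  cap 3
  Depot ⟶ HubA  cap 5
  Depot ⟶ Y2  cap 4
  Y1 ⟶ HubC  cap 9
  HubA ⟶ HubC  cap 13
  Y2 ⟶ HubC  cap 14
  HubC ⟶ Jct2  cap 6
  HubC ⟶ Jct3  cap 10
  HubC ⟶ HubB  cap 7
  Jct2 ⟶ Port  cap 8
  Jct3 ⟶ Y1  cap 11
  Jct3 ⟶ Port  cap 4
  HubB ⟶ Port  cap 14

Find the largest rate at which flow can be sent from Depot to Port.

Augment Depot→Y1→HubC→Jct2→Port: bottleneck 3, flow now 3.
Augment Depot→HubA→HubC→Jct2→Port: bottleneck 3, flow now 6.
Augment Depot→HubA→HubC→Jct3→Port: bottleneck 2, flow now 8.
Augment Depot→Y2→HubC→Jct3→Port: bottleneck 2, flow now 10.
Augment Depot→Y2→HubC→HubB→Port: bottleneck 2, flow now 12.
No augmenting path remains; maximum flow = 12.
In the residual graph, reachable from Depot: {Depot}.
Min-cut edges: Depot→Y1 (3), Depot→HubA (5), Depot→Y2 (4); capacity 3 + 5 + 4 = 12.
This cut is saturated, so no flow can exceed 12.

12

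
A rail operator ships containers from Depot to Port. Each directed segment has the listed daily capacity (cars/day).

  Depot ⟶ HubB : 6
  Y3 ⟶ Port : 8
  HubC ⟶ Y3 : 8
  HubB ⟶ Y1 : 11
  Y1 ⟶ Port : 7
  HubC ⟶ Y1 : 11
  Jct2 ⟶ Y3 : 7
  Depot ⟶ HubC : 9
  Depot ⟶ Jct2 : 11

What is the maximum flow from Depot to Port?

15

Augment Depot→HubB→Y1→Port: bottleneck 6, flow now 6.
Augment Depot→HubC→Y1→Port: bottleneck 1, flow now 7.
Augment Depot→HubC→Y3→Port: bottleneck 8, flow now 15.
No augmenting path remains; maximum flow = 15.
In the residual graph, reachable from Depot: {Depot, HubB, HubC, Jct2, Y1, Y3}.
Min-cut edges: Y1→Port (7), Y3→Port (8); capacity 7 + 8 = 15.
This cut is saturated, so no flow can exceed 15.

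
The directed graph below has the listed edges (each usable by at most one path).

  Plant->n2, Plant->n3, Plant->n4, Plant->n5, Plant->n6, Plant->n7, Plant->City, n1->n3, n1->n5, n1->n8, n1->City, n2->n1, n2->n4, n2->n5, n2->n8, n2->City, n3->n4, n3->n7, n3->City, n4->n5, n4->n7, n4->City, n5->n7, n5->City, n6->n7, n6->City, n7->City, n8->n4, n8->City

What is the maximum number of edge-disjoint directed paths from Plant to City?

Assign every edge capacity 1; by Menger, the answer equals the max flow.
Path Plant→City (+1); total 1.
Path Plant→n2→City (+1); total 2.
Path Plant→n3→City (+1); total 3.
Path Plant→n4→City (+1); total 4.
Path Plant→n5→City (+1); total 5.
Path Plant→n6→City (+1); total 6.
Path Plant→n7→City (+1); total 7.
No residual Plant→City path; max flow = 7.
Certifying cut of size 7: {Plant→City, Plant→n2, Plant→n3, Plant→n4, Plant→n5, Plant→n6, Plant→n7}.

7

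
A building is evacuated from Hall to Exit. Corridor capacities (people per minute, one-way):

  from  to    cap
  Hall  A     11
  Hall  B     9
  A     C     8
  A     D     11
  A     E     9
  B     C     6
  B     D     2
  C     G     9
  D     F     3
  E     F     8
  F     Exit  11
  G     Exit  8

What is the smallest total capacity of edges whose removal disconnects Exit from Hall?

Augment Hall→A→C→G→Exit: bottleneck 8, flow now 8.
Augment Hall→A→D→F→Exit: bottleneck 3, flow now 11.
Augment Hall→B→C→A→E→F→Exit: bottleneck 6, flow now 17. (uses reverse residual edge)
Augment Hall→B→D→A→E→F→Exit: bottleneck 2, flow now 19. (uses reverse residual edge)
No augmenting path remains; maximum flow = 19.
By max-flow min-cut, the minimum cut capacity equals the max flow.
In the residual graph, reachable from Hall: {Hall, B}.
Min-cut edges: Hall→A (11), B→C (6), B→D (2); capacity 11 + 6 + 2 = 19.

19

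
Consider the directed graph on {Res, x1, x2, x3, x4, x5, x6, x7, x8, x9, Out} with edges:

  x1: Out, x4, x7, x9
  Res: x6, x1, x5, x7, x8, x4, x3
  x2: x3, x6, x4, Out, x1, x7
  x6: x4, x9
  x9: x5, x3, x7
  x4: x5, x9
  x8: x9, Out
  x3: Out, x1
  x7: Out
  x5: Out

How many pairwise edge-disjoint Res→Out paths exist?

5

Assign every edge capacity 1; by Menger, the answer equals the max flow.
Path Res→x1→Out (+1); total 1.
Path Res→x3→Out (+1); total 2.
Path Res→x5→Out (+1); total 3.
Path Res→x7→Out (+1); total 4.
Path Res→x8→Out (+1); total 5.
No residual Res→Out path; max flow = 5.
Certifying cut of size 5: {Res→x8, x1→Out, x3→Out, x5→Out, x7→Out}.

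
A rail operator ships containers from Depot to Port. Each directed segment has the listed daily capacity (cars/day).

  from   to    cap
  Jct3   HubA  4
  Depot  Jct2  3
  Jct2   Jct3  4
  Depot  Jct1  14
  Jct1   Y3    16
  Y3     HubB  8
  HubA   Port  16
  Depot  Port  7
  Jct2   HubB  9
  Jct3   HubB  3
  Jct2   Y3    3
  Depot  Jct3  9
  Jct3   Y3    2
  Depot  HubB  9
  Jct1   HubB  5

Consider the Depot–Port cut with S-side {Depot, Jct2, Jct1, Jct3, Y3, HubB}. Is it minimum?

Yes — it is a minimum cut (capacity 11).

Given cut capacity: 7 + 4 = 11.
Augment Depot→Port: bottleneck 7, flow now 7.
Augment Depot→Jct3→HubA→Port: bottleneck 4, flow now 11.
No augmenting path remains; maximum flow = 11.
Cut capacity 11 equals the max flow, so it is a minimum cut.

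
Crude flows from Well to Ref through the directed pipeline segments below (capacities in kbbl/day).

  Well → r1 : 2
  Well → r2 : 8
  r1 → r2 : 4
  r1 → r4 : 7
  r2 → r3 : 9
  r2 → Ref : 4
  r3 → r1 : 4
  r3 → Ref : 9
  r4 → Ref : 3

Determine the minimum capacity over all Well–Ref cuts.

10

Augment Well→r2→Ref: bottleneck 4, flow now 4.
Augment Well→r1→r4→Ref: bottleneck 2, flow now 6.
Augment Well→r2→r3→Ref: bottleneck 4, flow now 10.
No augmenting path remains; maximum flow = 10.
By max-flow min-cut, the minimum cut capacity equals the max flow.
In the residual graph, reachable from Well: {Well}.
Min-cut edges: Well→r1 (2), Well→r2 (8); capacity 2 + 8 = 10.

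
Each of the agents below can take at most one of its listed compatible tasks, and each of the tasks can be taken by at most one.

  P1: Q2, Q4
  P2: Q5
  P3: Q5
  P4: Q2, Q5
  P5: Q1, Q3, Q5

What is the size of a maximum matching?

4

Unit-capacity flow: source→left, listed edges, right→sink; max matching = max flow.
Augmenting path P1→Q2 (+1); matched 1.
Augmenting path P2→Q5 (+1); matched 2.
Augmenting path P5→Q1 (+1); matched 3.
Augmenting path P4→Q2→P1→Q4 (+1); matched 4.
No augmenting path remains; maximum matching = 4.
König certificate: {P1, P4, P5, Q5} is a vertex cover of size 4 (every listed pair touches it), so no matching can be larger.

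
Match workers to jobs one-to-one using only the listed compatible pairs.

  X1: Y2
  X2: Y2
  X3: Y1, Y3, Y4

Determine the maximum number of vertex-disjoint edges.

2

Unit-capacity flow: source→left, listed edges, right→sink; max matching = max flow.
Augmenting path X1→Y2 (+1); matched 1.
Augmenting path X3→Y1 (+1); matched 2.
No augmenting path remains; maximum matching = 2.
König certificate: {X3, Y2} is a vertex cover of size 2 (every listed pair touches it), so no matching can be larger.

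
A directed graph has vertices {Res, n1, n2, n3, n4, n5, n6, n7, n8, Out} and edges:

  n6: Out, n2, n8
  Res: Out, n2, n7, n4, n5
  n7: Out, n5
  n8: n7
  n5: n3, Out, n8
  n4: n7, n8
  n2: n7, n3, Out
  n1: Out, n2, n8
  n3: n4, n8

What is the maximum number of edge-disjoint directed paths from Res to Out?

Assign every edge capacity 1; by Menger, the answer equals the max flow.
Path Res→Out (+1); total 1.
Path Res→n2→Out (+1); total 2.
Path Res→n5→Out (+1); total 3.
Path Res→n7→Out (+1); total 4.
No residual Res→Out path; max flow = 4.
Certifying cut of size 4: {Res→Out, Res→n2, n5→Out, n7→Out}.

4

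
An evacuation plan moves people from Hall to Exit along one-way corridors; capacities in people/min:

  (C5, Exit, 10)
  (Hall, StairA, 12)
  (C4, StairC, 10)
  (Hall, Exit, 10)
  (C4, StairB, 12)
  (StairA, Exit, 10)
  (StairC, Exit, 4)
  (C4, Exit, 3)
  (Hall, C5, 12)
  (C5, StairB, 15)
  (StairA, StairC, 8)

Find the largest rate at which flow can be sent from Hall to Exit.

32

Augment Hall→Exit: bottleneck 10, flow now 10.
Augment Hall→C5→Exit: bottleneck 10, flow now 20.
Augment Hall→StairA→Exit: bottleneck 10, flow now 30.
Augment Hall→StairA→StairC→Exit: bottleneck 2, flow now 32.
No augmenting path remains; maximum flow = 32.
In the residual graph, reachable from Hall: {Hall, C5, StairB}.
Min-cut edges: Hall→StairA (12), Hall→Exit (10), C5→Exit (10); capacity 12 + 10 + 10 = 32.
This cut is saturated, so no flow can exceed 32.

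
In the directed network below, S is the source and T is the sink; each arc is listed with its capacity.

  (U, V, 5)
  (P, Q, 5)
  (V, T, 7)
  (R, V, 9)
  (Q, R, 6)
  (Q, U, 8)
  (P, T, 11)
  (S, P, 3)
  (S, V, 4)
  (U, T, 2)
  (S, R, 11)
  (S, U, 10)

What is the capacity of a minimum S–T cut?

12

Augment S→P→T: bottleneck 3, flow now 3.
Augment S→U→T: bottleneck 2, flow now 5.
Augment S→V→T: bottleneck 4, flow now 9.
Augment S→R→V→T: bottleneck 3, flow now 12.
No augmenting path remains; maximum flow = 12.
By max-flow min-cut, the minimum cut capacity equals the max flow.
In the residual graph, reachable from S: {S, R, U, V}.
Min-cut edges: S→P (3), U→T (2), V→T (7); capacity 3 + 2 + 7 = 12.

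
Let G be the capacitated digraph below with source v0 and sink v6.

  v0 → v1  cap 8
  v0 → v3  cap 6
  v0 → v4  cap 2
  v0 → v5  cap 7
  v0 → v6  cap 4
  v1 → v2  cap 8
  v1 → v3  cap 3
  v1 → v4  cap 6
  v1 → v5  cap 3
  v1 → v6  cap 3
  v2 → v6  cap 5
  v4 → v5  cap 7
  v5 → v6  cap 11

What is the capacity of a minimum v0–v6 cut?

21

Augment v0→v6: bottleneck 4, flow now 4.
Augment v0→v1→v6: bottleneck 3, flow now 7.
Augment v0→v5→v6: bottleneck 7, flow now 14.
Augment v0→v1→v2→v6: bottleneck 5, flow now 19.
Augment v0→v4→v5→v6: bottleneck 2, flow now 21.
No augmenting path remains; maximum flow = 21.
By max-flow min-cut, the minimum cut capacity equals the max flow.
In the residual graph, reachable from v0: {v0, v3}.
Min-cut edges: v0→v1 (8), v0→v4 (2), v0→v5 (7), v0→v6 (4); capacity 8 + 2 + 7 + 4 = 21.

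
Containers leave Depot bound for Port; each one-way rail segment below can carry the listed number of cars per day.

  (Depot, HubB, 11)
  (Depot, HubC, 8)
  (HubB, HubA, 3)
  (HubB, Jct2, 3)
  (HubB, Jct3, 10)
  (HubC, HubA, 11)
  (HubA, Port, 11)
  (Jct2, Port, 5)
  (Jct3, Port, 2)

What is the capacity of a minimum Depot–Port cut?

Augment Depot→HubB→HubA→Port: bottleneck 3, flow now 3.
Augment Depot→HubB→Jct2→Port: bottleneck 3, flow now 6.
Augment Depot→HubB→Jct3→Port: bottleneck 2, flow now 8.
Augment Depot→HubC→HubA→Port: bottleneck 8, flow now 16.
No augmenting path remains; maximum flow = 16.
By max-flow min-cut, the minimum cut capacity equals the max flow.
In the residual graph, reachable from Depot: {Depot, HubB, Jct3}.
Min-cut edges: Depot→HubC (8), HubB→HubA (3), HubB→Jct2 (3), Jct3→Port (2); capacity 8 + 3 + 3 + 2 = 16.

16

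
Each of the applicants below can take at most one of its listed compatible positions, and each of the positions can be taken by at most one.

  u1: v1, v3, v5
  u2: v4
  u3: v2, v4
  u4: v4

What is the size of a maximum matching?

Unit-capacity flow: source→left, listed edges, right→sink; max matching = max flow.
Augmenting path u1→v1 (+1); matched 1.
Augmenting path u2→v4 (+1); matched 2.
Augmenting path u3→v2 (+1); matched 3.
No augmenting path remains; maximum matching = 3.
König certificate: {u1, u3, v4} is a vertex cover of size 3 (every listed pair touches it), so no matching can be larger.

3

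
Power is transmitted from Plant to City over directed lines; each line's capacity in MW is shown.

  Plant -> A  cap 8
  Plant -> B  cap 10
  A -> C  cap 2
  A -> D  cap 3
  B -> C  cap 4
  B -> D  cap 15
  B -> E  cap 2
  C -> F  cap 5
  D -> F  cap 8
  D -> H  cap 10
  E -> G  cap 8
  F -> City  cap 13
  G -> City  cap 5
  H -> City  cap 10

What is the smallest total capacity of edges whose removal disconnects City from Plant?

Augment Plant→A→C→F→City: bottleneck 2, flow now 2.
Augment Plant→A→D→F→City: bottleneck 3, flow now 5.
Augment Plant→B→C→F→City: bottleneck 3, flow now 8.
Augment Plant→B→D→F→City: bottleneck 5, flow now 13.
Augment Plant→B→D→H→City: bottleneck 2, flow now 15.
No augmenting path remains; maximum flow = 15.
By max-flow min-cut, the minimum cut capacity equals the max flow.
In the residual graph, reachable from Plant: {Plant, A}.
Min-cut edges: Plant→B (10), A→C (2), A→D (3); capacity 10 + 2 + 3 = 15.

15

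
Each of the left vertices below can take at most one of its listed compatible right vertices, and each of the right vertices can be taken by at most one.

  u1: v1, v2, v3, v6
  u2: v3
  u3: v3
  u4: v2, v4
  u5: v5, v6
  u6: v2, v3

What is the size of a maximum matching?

5

Unit-capacity flow: source→left, listed edges, right→sink; max matching = max flow.
Augmenting path u1→v1 (+1); matched 1.
Augmenting path u2→v3 (+1); matched 2.
Augmenting path u4→v2 (+1); matched 3.
Augmenting path u5→v5 (+1); matched 4.
Augmenting path u6→v2→u4→v4 (+1); matched 5.
No augmenting path remains; maximum matching = 5.
König certificate: {u1, u4, u5, u6, v3} is a vertex cover of size 5 (every listed pair touches it), so no matching can be larger.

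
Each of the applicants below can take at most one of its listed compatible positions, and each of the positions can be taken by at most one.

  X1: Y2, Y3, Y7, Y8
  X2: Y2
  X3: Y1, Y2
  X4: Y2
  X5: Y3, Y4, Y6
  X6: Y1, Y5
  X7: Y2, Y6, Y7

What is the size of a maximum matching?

6

Unit-capacity flow: source→left, listed edges, right→sink; max matching = max flow.
Augmenting path X1→Y2 (+1); matched 1.
Augmenting path X3→Y1 (+1); matched 2.
Augmenting path X5→Y3 (+1); matched 3.
Augmenting path X6→Y5 (+1); matched 4.
Augmenting path X7→Y6 (+1); matched 5.
Augmenting path X2→Y2→X1→Y7 (+1); matched 6.
No augmenting path remains; maximum matching = 6.
König certificate: {X1, X3, X5, X6, X7, Y2} is a vertex cover of size 6 (every listed pair touches it), so no matching can be larger.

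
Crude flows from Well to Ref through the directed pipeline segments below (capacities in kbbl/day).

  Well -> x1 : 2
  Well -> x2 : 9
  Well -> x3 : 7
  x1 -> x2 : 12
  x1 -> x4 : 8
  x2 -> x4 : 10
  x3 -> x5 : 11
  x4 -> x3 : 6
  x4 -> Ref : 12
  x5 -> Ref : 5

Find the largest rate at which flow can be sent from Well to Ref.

16

Augment Well→x1→x4→Ref: bottleneck 2, flow now 2.
Augment Well→x2→x4→Ref: bottleneck 9, flow now 11.
Augment Well→x3→x5→Ref: bottleneck 5, flow now 16.
No augmenting path remains; maximum flow = 16.
In the residual graph, reachable from Well: {Well, x3, x5}.
Min-cut edges: Well→x1 (2), Well→x2 (9), x5→Ref (5); capacity 2 + 9 + 5 = 16.
This cut is saturated, so no flow can exceed 16.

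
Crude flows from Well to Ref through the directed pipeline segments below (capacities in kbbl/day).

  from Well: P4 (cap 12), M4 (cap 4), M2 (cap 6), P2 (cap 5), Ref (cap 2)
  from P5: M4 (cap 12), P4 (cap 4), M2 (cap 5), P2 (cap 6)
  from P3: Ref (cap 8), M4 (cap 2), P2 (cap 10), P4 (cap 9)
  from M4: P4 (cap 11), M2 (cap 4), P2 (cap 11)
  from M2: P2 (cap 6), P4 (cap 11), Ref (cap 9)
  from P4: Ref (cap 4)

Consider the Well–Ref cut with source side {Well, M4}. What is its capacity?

51

Edges leaving {Well, M4}: Well→M2 (6), Well→P4 (12), Well→P2 (5), Well→Ref (2), M4→M2 (4), M4→P4 (11), M4→P2 (11).
Cut capacity = 6 + 12 + 5 + 2 + 4 + 11 + 11 = 51.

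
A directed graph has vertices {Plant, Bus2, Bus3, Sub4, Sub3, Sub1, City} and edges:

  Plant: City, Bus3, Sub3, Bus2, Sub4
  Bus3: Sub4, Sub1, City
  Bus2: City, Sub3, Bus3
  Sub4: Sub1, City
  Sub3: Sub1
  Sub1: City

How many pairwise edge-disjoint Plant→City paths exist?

5

Assign every edge capacity 1; by Menger, the answer equals the max flow.
Path Plant→City (+1); total 1.
Path Plant→Bus2→City (+1); total 2.
Path Plant→Bus3→City (+1); total 3.
Path Plant→Sub4→City (+1); total 4.
Path Plant→Sub3→Sub1→City (+1); total 5.
No residual Plant→City path; max flow = 5.
Certifying cut of size 5: {Plant→Bus2, Plant→Bus3, Plant→City, Plant→Sub3, Plant→Sub4}.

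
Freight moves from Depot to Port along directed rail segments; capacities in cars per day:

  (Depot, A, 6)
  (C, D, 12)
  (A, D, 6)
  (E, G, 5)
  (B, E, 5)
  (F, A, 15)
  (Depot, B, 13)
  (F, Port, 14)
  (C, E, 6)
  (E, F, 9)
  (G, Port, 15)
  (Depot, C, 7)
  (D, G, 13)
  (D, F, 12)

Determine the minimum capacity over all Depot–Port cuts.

Augment Depot→A→D→F→Port: bottleneck 6, flow now 6.
Augment Depot→B→E→F→Port: bottleneck 5, flow now 11.
Augment Depot→C→D→F→Port: bottleneck 3, flow now 14.
Augment Depot→C→D→G→Port: bottleneck 4, flow now 18.
No augmenting path remains; maximum flow = 18.
By max-flow min-cut, the minimum cut capacity equals the max flow.
In the residual graph, reachable from Depot: {Depot, B}.
Min-cut edges: Depot→A (6), Depot→C (7), B→E (5); capacity 6 + 7 + 5 = 18.

18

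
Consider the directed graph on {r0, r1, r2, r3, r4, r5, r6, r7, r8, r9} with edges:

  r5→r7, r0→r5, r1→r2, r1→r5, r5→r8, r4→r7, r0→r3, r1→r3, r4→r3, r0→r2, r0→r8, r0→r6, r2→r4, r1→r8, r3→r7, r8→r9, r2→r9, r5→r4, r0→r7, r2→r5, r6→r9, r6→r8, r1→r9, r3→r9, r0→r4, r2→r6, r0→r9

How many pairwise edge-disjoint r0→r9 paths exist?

Assign every edge capacity 1; by Menger, the answer equals the max flow.
Path r0→r9 (+1); total 1.
Path r0→r2→r9 (+1); total 2.
Path r0→r3→r9 (+1); total 3.
Path r0→r6→r9 (+1); total 4.
Path r0→r8→r9 (+1); total 5.
No residual r0→r9 path; max flow = 5.
Certifying cut of size 5: {r0→r2, r0→r6, r0→r9, r3→r9, r8→r9}.

5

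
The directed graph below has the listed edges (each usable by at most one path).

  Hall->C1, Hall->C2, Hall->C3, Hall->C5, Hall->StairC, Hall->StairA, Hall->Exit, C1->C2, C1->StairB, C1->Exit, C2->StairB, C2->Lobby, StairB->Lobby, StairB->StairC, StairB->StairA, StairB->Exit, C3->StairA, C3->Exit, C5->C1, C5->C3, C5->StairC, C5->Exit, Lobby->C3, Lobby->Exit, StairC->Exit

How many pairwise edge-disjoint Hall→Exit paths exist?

6

Assign every edge capacity 1; by Menger, the answer equals the max flow.
Path Hall→Exit (+1); total 1.
Path Hall→C1→Exit (+1); total 2.
Path Hall→C3→Exit (+1); total 3.
Path Hall→C5→Exit (+1); total 4.
Path Hall→StairC→Exit (+1); total 5.
Path Hall→C2→StairB→Exit (+1); total 6.
No residual Hall→Exit path; max flow = 6.
Certifying cut of size 6: {Hall→C1, Hall→C2, Hall→C3, Hall→C5, Hall→Exit, Hall→StairC}.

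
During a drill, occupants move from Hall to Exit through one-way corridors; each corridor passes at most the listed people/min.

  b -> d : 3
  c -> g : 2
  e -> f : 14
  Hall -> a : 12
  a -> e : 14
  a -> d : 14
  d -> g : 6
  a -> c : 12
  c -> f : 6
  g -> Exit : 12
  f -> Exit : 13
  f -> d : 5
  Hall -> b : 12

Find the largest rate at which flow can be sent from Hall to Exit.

15

Augment Hall→a→c→f→Exit: bottleneck 6, flow now 6.
Augment Hall→a→c→g→Exit: bottleneck 2, flow now 8.
Augment Hall→a→d→g→Exit: bottleneck 4, flow now 12.
Augment Hall→b→d→g→Exit: bottleneck 2, flow now 14.
Augment Hall→b→d→a→e→f→Exit: bottleneck 1, flow now 15. (uses reverse residual edge)
No augmenting path remains; maximum flow = 15.
In the residual graph, reachable from Hall: {Hall, b}.
Min-cut edges: Hall→a (12), b→d (3); capacity 12 + 3 = 15.
This cut is saturated, so no flow can exceed 15.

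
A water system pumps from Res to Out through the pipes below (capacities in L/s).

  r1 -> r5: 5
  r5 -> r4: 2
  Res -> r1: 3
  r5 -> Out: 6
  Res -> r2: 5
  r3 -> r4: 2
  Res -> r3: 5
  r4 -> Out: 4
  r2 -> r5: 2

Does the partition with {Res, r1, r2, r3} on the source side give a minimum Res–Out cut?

No — its capacity is 9, but the minimum cut has capacity 7.

Given cut capacity: 5 + 2 + 2 = 9.
Augment Res→r1→r5→Out: bottleneck 3, flow now 3.
Augment Res→r2→r5→Out: bottleneck 2, flow now 5.
Augment Res→r3→r4→Out: bottleneck 2, flow now 7.
No augmenting path remains; maximum flow = 7.
In the residual graph, reachable from Res: {Res, r2, r3}.
Min-cut edges: Res→r1 (3), r2→r5 (2), r3→r4 (2); capacity 3 + 2 + 2 = 7.
Cut capacity 9 exceeds the max flow 7, so it is not minimum.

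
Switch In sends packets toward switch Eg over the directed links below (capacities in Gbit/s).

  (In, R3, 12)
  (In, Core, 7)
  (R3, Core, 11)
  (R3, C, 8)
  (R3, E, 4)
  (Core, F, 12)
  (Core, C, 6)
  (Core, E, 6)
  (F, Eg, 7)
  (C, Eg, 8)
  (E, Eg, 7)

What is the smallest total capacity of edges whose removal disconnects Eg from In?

Augment In→R3→C→Eg: bottleneck 8, flow now 8.
Augment In→R3→E→Eg: bottleneck 4, flow now 12.
Augment In→Core→F→Eg: bottleneck 7, flow now 19.
No augmenting path remains; maximum flow = 19.
By max-flow min-cut, the minimum cut capacity equals the max flow.
In the residual graph, reachable from In: {In}.
Min-cut edges: In→R3 (12), In→Core (7); capacity 12 + 7 = 19.

19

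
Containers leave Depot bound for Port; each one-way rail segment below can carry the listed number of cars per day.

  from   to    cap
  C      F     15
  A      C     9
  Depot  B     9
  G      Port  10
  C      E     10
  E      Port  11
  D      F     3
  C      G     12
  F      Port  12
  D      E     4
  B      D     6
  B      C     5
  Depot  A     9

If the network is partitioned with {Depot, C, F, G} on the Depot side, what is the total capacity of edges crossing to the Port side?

Edges leaving {Depot, C, F, G}: Depot→A (9), Depot→B (9), C→E (10), F→Port (12), G→Port (10).
Cut capacity = 9 + 9 + 10 + 12 + 10 = 50.

50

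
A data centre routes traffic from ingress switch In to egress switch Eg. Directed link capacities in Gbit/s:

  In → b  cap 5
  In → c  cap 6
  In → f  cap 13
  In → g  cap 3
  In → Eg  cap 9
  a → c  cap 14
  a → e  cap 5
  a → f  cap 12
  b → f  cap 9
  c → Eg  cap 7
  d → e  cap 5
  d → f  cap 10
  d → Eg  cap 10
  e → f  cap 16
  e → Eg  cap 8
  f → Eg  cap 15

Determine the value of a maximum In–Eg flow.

30

Augment In→Eg: bottleneck 9, flow now 9.
Augment In→c→Eg: bottleneck 6, flow now 15.
Augment In→f→Eg: bottleneck 13, flow now 28.
Augment In→b→f→Eg: bottleneck 2, flow now 30.
No augmenting path remains; maximum flow = 30.
In the residual graph, reachable from In: {In, b, f, g}.
Min-cut edges: In→c (6), In→Eg (9), f→Eg (15); capacity 6 + 9 + 15 = 30.
This cut is saturated, so no flow can exceed 30.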